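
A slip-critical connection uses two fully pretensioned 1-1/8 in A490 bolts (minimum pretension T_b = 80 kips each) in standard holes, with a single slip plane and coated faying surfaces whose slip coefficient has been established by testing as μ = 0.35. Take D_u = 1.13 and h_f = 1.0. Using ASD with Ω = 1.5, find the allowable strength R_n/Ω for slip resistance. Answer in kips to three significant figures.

R_n = μ · D_u · h_f · T_b · n_s · n_b = 0.35 × 1.13 × 1.0 × 80 × 1 × 2 = 63.28 kips.
Allowable strength R_n/Ω = 63.28 / 1.5 = 42.2 kips.

42.2 kips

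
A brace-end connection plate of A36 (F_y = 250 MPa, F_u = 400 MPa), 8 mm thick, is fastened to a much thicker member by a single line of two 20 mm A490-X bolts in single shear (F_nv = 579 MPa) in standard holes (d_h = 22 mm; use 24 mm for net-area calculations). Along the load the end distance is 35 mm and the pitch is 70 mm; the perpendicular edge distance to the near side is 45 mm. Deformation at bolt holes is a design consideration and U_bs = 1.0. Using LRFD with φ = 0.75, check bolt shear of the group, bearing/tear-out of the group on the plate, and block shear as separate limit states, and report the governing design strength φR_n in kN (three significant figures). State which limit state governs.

Bolt shear: A_b = π·20²/4 = 314.2 mm²; R_n = 579 × 314.2 × 2 × 1 / 1000 = 363.8 kN → 0.75 × 363.8 = 273 kN.
Bearing: edge l_c = 24, r_n = 92.16 kN; interior l_c = 48, r_n = 153.6 kN; R_n = 92.16 + 1·153.6 = 245.8 kN → 184 kN.
Block shear: A_gv = 840, A_nv = 552, A_nt = 264 mm²; R_n = min(0.6F_uA_nv, 0.6F_yA_gv) + U_bs·F_u·A_nt = 231.6 kN → 174 kN.
Block shear governs: 174 kN.

174 kN (block shear governs)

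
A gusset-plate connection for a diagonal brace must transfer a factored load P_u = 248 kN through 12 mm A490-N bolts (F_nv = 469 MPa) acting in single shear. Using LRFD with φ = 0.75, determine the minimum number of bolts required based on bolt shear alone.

7 bolts

A_b = π·12²/4 = 113.1 mm².
Per-bolt design strength φR_n = 0.75 × 469 × 113.1 × 1 / 1000 = 39.78 kN.
n ≥ 248 / 39.78 = 6.234 → use 7 bolts.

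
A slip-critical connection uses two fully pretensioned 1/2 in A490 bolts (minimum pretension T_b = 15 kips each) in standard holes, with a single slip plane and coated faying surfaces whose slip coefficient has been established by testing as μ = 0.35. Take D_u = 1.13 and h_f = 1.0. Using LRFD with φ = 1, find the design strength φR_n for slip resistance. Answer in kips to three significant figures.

11.9 kips

R_n = μ · D_u · h_f · T_b · n_s · n_b = 0.35 × 1.13 × 1.0 × 15 × 1 × 2 = 11.86 kips.
Design strength φR_n = 1 × 11.86 = 11.9 kips.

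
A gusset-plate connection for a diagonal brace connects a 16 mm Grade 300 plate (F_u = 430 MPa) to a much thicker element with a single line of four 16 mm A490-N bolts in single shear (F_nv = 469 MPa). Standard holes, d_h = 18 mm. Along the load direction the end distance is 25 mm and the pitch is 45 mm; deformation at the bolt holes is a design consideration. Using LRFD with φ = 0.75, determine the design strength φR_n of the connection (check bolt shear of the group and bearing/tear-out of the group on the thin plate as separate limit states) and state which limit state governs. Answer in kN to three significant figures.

283 kN (bolt shear governs)

Bolt shear: A_b = π·16²/4 = 201.1 mm²; R_n = 469 × 201.1 × 4 × 1 / 1000 = 377.2 kN → 0.75 × 377.2 = 283 kN.
Bearing (1.2 l_c t F_u ≤ 2.4 d t F_u): upper limit = 2.4·16·16·430 / 1000 = 264.2 kN.
  Edge l_c = 25 − 18/2 = 16 → r_n = 132.1 kN; interior l_c = 45 − 18 = 27 → r_n = 222.9 kN.
  R_n,bearing = 1·132.1 + 3·222.9 = 800.8 kN → 0.75 × 800.8 = 601 kN.
Bolt shear governs: 283 kN.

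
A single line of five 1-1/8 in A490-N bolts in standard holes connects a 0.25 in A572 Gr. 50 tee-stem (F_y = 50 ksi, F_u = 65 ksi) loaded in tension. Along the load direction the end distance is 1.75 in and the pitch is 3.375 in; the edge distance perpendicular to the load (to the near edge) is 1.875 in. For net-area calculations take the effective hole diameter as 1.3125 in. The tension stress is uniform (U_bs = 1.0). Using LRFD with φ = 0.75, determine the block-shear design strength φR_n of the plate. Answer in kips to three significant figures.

Shear plane L_v = 1.75 + 4·3.375 = 15.25 in; A_gv = 15.25 × 0.25 = 3.812 in².
A_nv = (15.25 − 4.5·1.3125) × 0.25 = 2.336 in².
A_nt = (1.875 − 0.5·1.3125) × 0.25 = 0.3047 in².
0.6 F_u A_nv = 91.1 kips; 0.6 F_y A_gv = 114.4 kips → shear rupture governs the shear term.
R_n = 91.1 + 1.0 × 65 × 0.3047 = 110.9 kips.
Design strength φR_n = 0.75 × 110.9 = 83.2 kips.

83.2 kips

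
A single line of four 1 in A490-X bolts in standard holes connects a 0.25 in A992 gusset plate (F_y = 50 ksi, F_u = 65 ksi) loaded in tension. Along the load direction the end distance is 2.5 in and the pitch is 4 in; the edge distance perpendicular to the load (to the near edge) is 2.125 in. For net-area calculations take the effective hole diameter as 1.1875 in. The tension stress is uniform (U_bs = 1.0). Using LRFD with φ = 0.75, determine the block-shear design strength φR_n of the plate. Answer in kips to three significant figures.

94.3 kips

Shear plane L_v = 2.5 + 3·4 = 14.5 in; A_gv = 14.5 × 0.25 = 3.625 in².
A_nv = (14.5 − 3.5·1.1875) × 0.25 = 2.586 in².
A_nt = (2.125 − 0.5·1.1875) × 0.25 = 0.3828 in².
0.6 F_u A_nv = 100.9 kips; 0.6 F_y A_gv = 108.8 kips → shear rupture governs the shear term.
R_n = 100.9 + 1.0 × 65 × 0.3828 = 125.7 kips.
Design strength φR_n = 0.75 × 125.7 = 94.3 kips.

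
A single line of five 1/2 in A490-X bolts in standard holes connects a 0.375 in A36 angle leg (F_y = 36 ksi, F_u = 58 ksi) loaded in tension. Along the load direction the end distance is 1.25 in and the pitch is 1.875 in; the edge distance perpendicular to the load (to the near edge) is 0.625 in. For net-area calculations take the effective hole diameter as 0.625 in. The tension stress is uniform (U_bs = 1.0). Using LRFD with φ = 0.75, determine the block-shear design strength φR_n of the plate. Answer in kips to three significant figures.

Shear plane L_v = 1.25 + 4·1.875 = 8.75 in; A_gv = 8.75 × 0.375 = 3.281 in².
A_nv = (8.75 − 4.5·0.625) × 0.375 = 2.227 in².
A_nt = (0.625 − 0.5·0.625) × 0.375 = 0.1172 in².
0.6 F_u A_nv = 77.48 kips; 0.6 F_y A_gv = 70.88 kips → shear yielding governs the shear term.
R_n = 70.88 + 1.0 × 58 × 0.1172 = 77.67 kips.
Design strength φR_n = 0.75 × 77.67 = 58.3 kips.

58.3 kips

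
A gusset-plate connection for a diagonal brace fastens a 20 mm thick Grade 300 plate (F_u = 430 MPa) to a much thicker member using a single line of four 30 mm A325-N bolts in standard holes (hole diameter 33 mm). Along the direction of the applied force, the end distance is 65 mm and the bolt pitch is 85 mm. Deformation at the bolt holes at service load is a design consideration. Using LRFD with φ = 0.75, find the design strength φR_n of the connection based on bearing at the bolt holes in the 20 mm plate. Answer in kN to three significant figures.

1580 kN

Per bolt r_n = 1.2 l_c t F_u ≤ 2.4 d t F_u; upper limit = 2.4 × 30 × 20 × 430 / 1000 = 619.2 kN.
Edge bolt: l_c = 65 − 33/2 = 48.5 mm → 1.2 × 48.5 × 20 × 430 / 1000 = 500.5 → r_n = 500.5 kN.
Interior bolts: l_c = 85 − 33 = 52 mm → 1.2 × 52 × 20 × 430 / 1000 = 536.6 → r_n = 536.6 kN.
R_n = 1 × 500.5 + 3 × 536.6 = 2110 kN.
Design strength φR_n = 0.75 × 2110 = 1580 kN.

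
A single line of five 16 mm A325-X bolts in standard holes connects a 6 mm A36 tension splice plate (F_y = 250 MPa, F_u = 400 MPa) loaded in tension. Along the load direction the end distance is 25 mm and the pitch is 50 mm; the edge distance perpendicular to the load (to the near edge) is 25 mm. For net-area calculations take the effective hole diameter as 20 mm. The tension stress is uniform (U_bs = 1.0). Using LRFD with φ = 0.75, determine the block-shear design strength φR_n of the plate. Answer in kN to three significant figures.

Shear plane L_v = 25 + 4·50 = 225 mm; A_gv = 225 × 6 = 1350 mm².
A_nv = (225 − 4.5·20) × 6 = 810 mm².
A_nt = (25 − 0.5·20) × 6 = 90 mm².
0.6 F_u A_nv = 194.4 kN; 0.6 F_y A_gv = 202.5 kN → shear rupture governs the shear term.
R_n = 194.4 + 1.0 × 400 × 90 / 1000 = 230.4 kN.
Design strength φR_n = 0.75 × 230.4 = 173 kN.

173 kN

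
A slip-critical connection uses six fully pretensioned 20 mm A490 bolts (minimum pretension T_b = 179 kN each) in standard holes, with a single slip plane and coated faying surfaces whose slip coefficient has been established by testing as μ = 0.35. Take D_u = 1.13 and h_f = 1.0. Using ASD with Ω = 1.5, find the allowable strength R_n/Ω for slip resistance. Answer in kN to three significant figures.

283 kN

R_n = μ · D_u · h_f · T_b · n_s · n_b = 0.35 × 1.13 × 1.0 × 179 × 1 × 6 = 424.8 kN.
Allowable strength R_n/Ω = 424.8 / 1.5 = 283 kN.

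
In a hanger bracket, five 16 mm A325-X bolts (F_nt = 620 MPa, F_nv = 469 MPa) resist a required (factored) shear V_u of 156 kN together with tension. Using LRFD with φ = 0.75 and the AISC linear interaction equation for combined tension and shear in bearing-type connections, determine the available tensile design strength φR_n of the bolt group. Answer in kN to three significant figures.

A_b = π·16²/4 = 201.1 mm²; f_rv = 156 × 1000 / (5 × 201.1) = 155.2 MPa.
F'_nt = 1.3 F_nt − (F_nt / φF_nv) f_rv = 1.3·620 − (620/(0.75·469))·155.2 = 532.5 MPa, capped at F_nt → F'_nt = 532.5 MPa.
R_n = F'_nt · A_b · n = 532.5 × 201.1 × 5 / 1000 = 535.3 kN.
Design strength φR_n = 0.75 × 535.3 = 401 kN.

401 kN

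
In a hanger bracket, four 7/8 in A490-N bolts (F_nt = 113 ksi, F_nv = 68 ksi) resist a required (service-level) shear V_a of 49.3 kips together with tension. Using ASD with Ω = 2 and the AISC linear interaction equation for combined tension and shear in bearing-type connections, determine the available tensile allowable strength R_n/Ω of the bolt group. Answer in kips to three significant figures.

A_b = π·0.875²/4 = 0.6013 in²; f_rv = 49.3 / (4 × 0.6013) = 20.5 ksi.
F'_nt = 1.3 F_nt − (Ω F_nt / F_nv) f_rv = 1.3·113 − (2·113/68)·20.5 = 78.78 ksi, capped at F_nt → F'_nt = 78.78 ksi.
R_n = F'_nt · A_b · n = 78.78 × 0.6013 × 4 = 189.5 kips.
Allowable strength R_n/Ω = 189.5 / 2 = 94.7 kips.

94.7 kips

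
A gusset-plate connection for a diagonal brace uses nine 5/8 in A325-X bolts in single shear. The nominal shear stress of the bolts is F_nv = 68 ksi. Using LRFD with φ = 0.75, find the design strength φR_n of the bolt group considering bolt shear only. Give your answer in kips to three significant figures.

141 kips

A_b = π × 0.625² / 4 = 0.3068 in².
R_n = F_nv · A_b · n · n_s = 68 × 0.3068 × 9 × 1 = 187.8 kips.
Design strength φR_n = 0.75 × 187.8 = 141 kips.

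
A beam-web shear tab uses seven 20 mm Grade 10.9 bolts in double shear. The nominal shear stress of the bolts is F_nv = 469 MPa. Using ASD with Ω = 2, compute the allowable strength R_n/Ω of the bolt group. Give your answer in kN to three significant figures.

1030 kN

A_b = π × 20² / 4 = 314.2 mm².
R_n = F_nv · A_b · n · n_s = 469 × 314.2 × 7 × 2 / 1000 = 2063 kN.
Allowable strength R_n/Ω = 2063 / 2 = 1030 kN.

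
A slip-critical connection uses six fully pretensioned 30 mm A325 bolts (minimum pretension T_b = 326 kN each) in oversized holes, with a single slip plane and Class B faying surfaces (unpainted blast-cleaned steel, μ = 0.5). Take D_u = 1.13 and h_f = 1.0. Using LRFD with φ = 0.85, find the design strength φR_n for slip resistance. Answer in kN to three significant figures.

R_n = μ · D_u · h_f · T_b · n_s · n_b = 0.5 × 1.13 × 1.0 × 326 × 1 × 6 = 1105 kN.
Design strength φR_n = 0.85 × 1105 = 939 kN.

939 kN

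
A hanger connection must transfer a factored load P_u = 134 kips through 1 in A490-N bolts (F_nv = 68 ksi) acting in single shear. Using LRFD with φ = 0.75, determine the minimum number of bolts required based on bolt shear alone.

4 bolts

A_b = π·1²/4 = 0.7854 in².
Per-bolt design strength φR_n = 0.75 × 68 × 0.7854 × 1 = 40.06 kips.
n ≥ 134 / 40.06 = 3.345 → use 4 bolts.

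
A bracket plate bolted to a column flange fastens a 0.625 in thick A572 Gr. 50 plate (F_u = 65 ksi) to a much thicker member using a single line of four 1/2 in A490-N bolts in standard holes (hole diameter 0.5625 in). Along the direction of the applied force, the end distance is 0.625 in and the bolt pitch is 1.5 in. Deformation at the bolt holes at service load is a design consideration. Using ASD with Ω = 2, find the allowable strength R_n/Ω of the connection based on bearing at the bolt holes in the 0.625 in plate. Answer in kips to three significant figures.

Per bolt r_n = 1.2 l_c t F_u ≤ 2.4 d t F_u; upper limit = 2.4 × 0.5 × 0.625 × 65 = 48.75 kips.
Edge bolt: l_c = 0.625 − 0.5625/2 = 0.3438 in → 1.2 × 0.3438 × 0.625 × 65 = 16.76 → r_n = 16.76 kips.
Interior bolts: l_c = 1.5 − 0.5625 = 0.9375 in → 1.2 × 0.9375 × 0.625 × 65 = 45.7 → r_n = 45.7 kips.
R_n = 1 × 16.76 + 3 × 45.7 = 153.9 kips.
Allowable strength R_n/Ω = 153.9 / 2 = 76.9 kips.

76.9 kips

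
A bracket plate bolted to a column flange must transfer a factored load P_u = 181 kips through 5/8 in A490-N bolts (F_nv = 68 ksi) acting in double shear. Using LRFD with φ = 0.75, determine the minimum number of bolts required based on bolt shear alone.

6 bolts

A_b = π·0.625²/4 = 0.3068 in².
Per-bolt design strength φR_n = 0.75 × 68 × 0.3068 × 2 = 31.29 kips.
n ≥ 181 / 31.29 = 5.784 → use 6 bolts.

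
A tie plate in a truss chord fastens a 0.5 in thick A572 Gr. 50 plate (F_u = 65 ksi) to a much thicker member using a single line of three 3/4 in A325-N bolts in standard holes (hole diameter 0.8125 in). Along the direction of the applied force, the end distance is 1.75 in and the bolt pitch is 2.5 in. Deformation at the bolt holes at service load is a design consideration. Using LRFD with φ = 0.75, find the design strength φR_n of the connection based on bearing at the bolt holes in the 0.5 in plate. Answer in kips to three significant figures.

127 kips

Per bolt r_n = 1.2 l_c t F_u ≤ 2.4 d t F_u; upper limit = 2.4 × 0.75 × 0.5 × 65 = 58.5 kips.
Edge bolt: l_c = 1.75 − 0.8125/2 = 1.344 in → 1.2 × 1.344 × 0.5 × 65 = 52.41 → r_n = 52.41 kips.
Interior bolts: l_c = 2.5 − 0.8125 = 1.688 in → 1.2 × 1.688 × 0.5 × 65 = 65.81 → r_n = 58.5 kips.
R_n = 1 × 52.41 + 2 × 58.5 = 169.4 kips.
Design strength φR_n = 0.75 × 169.4 = 127 kips.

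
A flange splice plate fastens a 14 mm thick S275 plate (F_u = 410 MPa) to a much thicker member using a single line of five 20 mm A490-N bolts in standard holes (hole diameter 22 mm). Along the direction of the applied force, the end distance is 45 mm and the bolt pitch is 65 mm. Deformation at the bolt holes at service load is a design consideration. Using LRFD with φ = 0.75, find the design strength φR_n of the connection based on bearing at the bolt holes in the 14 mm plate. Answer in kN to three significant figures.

1000 kN

Per bolt r_n = 1.2 l_c t F_u ≤ 2.4 d t F_u; upper limit = 2.4 × 20 × 14 × 410 / 1000 = 275.5 kN.
Edge bolt: l_c = 45 − 22/2 = 34 mm → 1.2 × 34 × 14 × 410 / 1000 = 234.2 → r_n = 234.2 kN.
Interior bolts: l_c = 65 − 22 = 43 mm → 1.2 × 43 × 14 × 410 / 1000 = 296.2 → r_n = 275.5 kN.
R_n = 1 × 234.2 + 4 × 275.5 = 1336 kN.
Design strength φR_n = 0.75 × 1336 = 1000 kN.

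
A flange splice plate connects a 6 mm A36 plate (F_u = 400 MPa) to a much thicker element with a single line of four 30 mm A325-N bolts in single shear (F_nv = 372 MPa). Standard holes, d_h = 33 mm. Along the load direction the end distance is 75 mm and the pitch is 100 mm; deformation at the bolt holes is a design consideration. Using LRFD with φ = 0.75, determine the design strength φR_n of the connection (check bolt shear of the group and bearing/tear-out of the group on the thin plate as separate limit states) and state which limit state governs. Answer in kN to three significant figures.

Bolt shear: A_b = π·30²/4 = 706.9 mm²; R_n = 372 × 706.9 × 4 × 1 / 1000 = 1052 kN → 0.75 × 1052 = 789 kN.
Bearing (1.2 l_c t F_u ≤ 2.4 d t F_u): upper limit = 2.4·30·6·400 / 1000 = 172.8 kN.
  Edge l_c = 75 − 33/2 = 58.5 → r_n = 168.5 kN; interior l_c = 100 − 33 = 67 → r_n = 172.8 kN.
  R_n,bearing = 1·168.5 + 3·172.8 = 686.9 kN → 0.75 × 686.9 = 515 kN.
Bearing governs: 515 kN.

515 kN (bearing governs)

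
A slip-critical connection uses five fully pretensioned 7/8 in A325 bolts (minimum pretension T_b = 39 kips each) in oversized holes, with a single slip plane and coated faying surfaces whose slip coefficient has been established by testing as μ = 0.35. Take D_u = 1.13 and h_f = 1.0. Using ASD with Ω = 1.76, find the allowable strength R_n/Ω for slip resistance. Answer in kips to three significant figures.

R_n = μ · D_u · h_f · T_b · n_s · n_b = 0.35 × 1.13 × 1.0 × 39 × 1 × 5 = 77.12 kips.
Allowable strength R_n/Ω = 77.12 / 1.76 = 43.8 kips.

43.8 kips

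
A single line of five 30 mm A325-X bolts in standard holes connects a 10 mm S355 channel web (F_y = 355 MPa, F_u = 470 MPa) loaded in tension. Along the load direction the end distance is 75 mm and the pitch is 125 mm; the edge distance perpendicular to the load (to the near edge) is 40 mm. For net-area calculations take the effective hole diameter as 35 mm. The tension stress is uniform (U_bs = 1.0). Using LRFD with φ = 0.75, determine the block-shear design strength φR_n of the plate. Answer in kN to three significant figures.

962 kN

Shear plane L_v = 75 + 4·125 = 575 mm; A_gv = 575 × 10 = 5750 mm².
A_nv = (575 − 4.5·35) × 10 = 4175 mm².
A_nt = (40 − 0.5·35) × 10 = 225 mm².
0.6 F_u A_nv = 1177 kN; 0.6 F_y A_gv = 1225 kN → shear rupture governs the shear term.
R_n = 1177 + 1.0 × 470 × 225 / 1000 = 1283 kN.
Design strength φR_n = 0.75 × 1283 = 962 kN.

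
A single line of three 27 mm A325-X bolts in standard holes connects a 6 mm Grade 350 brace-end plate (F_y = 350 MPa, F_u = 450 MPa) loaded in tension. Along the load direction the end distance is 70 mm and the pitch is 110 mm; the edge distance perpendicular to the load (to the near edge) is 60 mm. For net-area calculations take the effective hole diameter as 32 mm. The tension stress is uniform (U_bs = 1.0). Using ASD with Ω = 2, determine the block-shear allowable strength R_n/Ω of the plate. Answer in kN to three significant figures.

230 kN

Shear plane L_v = 70 + 2·110 = 290 mm; A_gv = 290 × 6 = 1740 mm².
A_nv = (290 − 2.5·32) × 6 = 1260 mm².
A_nt = (60 − 0.5·32) × 6 = 264 mm².
0.6 F_u A_nv = 340.2 kN; 0.6 F_y A_gv = 365.4 kN → shear rupture governs the shear term.
R_n = 340.2 + 1.0 × 450 × 264 / 1000 = 459 kN.
Allowable strength R_n/Ω = 459 / 2 = 230 kN.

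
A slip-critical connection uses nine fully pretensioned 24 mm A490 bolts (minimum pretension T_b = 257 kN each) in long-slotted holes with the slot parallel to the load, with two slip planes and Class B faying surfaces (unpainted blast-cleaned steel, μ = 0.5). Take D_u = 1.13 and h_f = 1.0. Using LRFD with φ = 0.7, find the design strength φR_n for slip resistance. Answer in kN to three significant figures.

1830 kN

R_n = μ · D_u · h_f · T_b · n_s · n_b = 0.5 × 1.13 × 1.0 × 257 × 2 × 9 = 2614 kN.
Design strength φR_n = 0.7 × 2614 = 1830 kN.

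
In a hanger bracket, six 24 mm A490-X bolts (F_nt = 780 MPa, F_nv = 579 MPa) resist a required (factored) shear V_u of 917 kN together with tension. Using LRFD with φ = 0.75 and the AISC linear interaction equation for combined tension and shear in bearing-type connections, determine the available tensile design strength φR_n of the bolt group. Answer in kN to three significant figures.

A_b = π·24²/4 = 452.4 mm²; f_rv = 917 × 1000 / (6 × 452.4) = 337.8 MPa.
F'_nt = 1.3 F_nt − (F_nt / φF_nv) f_rv = 1.3·780 − (780/(0.75·579))·337.8 = 407.2 MPa, capped at F_nt → F'_nt = 407.2 MPa.
R_n = F'_nt · A_b · n = 407.2 × 452.4 × 6 / 1000 = 1105 kN.
Design strength φR_n = 0.75 × 1105 = 829 kN.

829 kN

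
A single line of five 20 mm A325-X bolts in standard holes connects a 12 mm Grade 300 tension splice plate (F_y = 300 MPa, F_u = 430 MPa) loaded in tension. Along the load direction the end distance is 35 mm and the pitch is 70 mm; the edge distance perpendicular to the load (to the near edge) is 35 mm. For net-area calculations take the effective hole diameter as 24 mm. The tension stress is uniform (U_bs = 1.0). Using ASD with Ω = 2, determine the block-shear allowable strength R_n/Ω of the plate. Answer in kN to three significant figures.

380 kN

Shear plane L_v = 35 + 4·70 = 315 mm; A_gv = 315 × 12 = 3780 mm².
A_nv = (315 − 4.5·24) × 12 = 2484 mm².
A_nt = (35 − 0.5·24) × 12 = 276 mm².
0.6 F_u A_nv = 640.9 kN; 0.6 F_y A_gv = 680.4 kN → shear rupture governs the shear term.
R_n = 640.9 + 1.0 × 430 × 276 / 1000 = 759.6 kN.
Allowable strength R_n/Ω = 759.6 / 2 = 380 kN.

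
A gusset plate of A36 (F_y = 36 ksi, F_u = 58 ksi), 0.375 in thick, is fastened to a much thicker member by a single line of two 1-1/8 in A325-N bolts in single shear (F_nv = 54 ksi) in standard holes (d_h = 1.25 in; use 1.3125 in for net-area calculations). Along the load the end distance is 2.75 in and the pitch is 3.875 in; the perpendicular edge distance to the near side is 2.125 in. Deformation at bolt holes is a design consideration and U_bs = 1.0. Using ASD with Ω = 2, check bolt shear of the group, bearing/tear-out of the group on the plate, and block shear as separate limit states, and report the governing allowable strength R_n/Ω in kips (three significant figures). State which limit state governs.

42.8 kips (block shear governs)

Bolt shear: A_b = π·1.125²/4 = 0.994 in²; R_n = 54 × 0.994 × 2 × 1 = 107.4 kips → 107.4 / 2 = 53.7 kips.
Bearing: edge l_c = 2.125, r_n = 55.46 kips; interior l_c = 2.625, r_n = 58.72 kips; R_n = 55.46 + 1·58.72 = 114.2 kips → 57.1 kips.
Block shear: A_gv = 2.484, A_nv = 1.746, A_nt = 0.5508 in²; R_n = min(0.6F_uA_nv, 0.6F_yA_gv) + U_bs·F_u·A_nt = 85.61 kips → 42.8 kips.
Block shear governs: 42.8 kips.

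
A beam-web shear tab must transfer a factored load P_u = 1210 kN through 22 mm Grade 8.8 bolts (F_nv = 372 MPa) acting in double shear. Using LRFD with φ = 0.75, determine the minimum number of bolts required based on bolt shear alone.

6 bolts

A_b = π·22²/4 = 380.1 mm².
Per-bolt design strength φR_n = 0.75 × 372 × 380.1 × 2 / 1000 = 212.1 kN.
n ≥ 1210 / 212.1 = 5.704 → use 6 bolts.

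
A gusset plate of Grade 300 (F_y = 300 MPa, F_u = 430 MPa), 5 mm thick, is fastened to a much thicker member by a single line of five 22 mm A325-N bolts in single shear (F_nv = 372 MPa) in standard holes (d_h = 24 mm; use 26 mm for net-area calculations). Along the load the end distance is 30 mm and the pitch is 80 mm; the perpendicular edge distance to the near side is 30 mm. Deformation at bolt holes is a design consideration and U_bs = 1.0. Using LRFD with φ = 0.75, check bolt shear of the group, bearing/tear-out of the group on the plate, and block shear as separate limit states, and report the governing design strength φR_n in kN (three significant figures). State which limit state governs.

253 kN (block shear governs)

Bolt shear: A_b = π·22²/4 = 380.1 mm²; R_n = 372 × 380.1 × 5 × 1 / 1000 = 707 kN → 0.75 × 707 = 530 kN.
Bearing: edge l_c = 18, r_n = 46.44 kN; interior l_c = 56, r_n = 113.5 kN; R_n = 46.44 + 4·113.5 = 500.5 kN → 375 kN.
Block shear: A_gv = 1750, A_nv = 1165, A_nt = 85 mm²; R_n = min(0.6F_uA_nv, 0.6F_yA_gv) + U_bs·F_u·A_nt = 337.1 kN → 253 kN.
Block shear governs: 253 kN.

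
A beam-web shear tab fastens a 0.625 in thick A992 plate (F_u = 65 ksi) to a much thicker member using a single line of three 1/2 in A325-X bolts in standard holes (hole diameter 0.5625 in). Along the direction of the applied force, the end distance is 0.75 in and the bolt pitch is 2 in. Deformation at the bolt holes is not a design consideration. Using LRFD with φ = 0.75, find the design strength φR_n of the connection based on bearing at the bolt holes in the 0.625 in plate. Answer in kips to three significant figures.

Per bolt r_n = 1.5 l_c t F_u ≤ 3.0 d t F_u; upper limit = 3.0 × 0.5 × 0.625 × 65 = 60.94 kips.
Edge bolt: l_c = 0.75 − 0.5625/2 = 0.4688 in → 1.5 × 0.4688 × 0.625 × 65 = 28.56 → r_n = 28.56 kips.
Interior bolts: l_c = 2 − 0.5625 = 1.438 in → 1.5 × 1.438 × 0.625 × 65 = 87.6 → r_n = 60.94 kips.
R_n = 1 × 28.56 + 2 × 60.94 = 150.4 kips.
Design strength φR_n = 0.75 × 150.4 = 113 kips.

113 kips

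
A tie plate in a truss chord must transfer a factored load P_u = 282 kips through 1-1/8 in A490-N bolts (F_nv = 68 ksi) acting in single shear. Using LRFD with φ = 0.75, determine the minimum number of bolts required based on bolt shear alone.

A_b = π·1.125²/4 = 0.994 in².
Per-bolt design strength φR_n = 0.75 × 68 × 0.994 × 1 = 50.69 kips.
n ≥ 282 / 50.69 = 5.563 → use 6 bolts.

6 bolts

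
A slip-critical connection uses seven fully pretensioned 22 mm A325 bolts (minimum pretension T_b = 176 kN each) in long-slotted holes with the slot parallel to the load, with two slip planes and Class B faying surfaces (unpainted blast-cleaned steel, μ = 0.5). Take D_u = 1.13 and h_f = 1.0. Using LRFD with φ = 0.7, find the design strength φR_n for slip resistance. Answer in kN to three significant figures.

R_n = μ · D_u · h_f · T_b · n_s · n_b = 0.5 × 1.13 × 1.0 × 176 × 2 × 7 = 1392 kN.
Design strength φR_n = 0.7 × 1392 = 975 kN.

975 kN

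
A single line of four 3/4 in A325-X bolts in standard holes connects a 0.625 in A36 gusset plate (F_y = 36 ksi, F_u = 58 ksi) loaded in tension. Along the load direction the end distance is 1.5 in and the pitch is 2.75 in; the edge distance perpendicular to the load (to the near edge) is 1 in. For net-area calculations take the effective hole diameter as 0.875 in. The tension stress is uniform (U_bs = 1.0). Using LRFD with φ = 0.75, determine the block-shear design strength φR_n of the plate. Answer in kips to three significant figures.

114 kips

Shear plane L_v = 1.5 + 3·2.75 = 9.75 in; A_gv = 9.75 × 0.625 = 6.094 in².
A_nv = (9.75 − 3.5·0.875) × 0.625 = 4.18 in².
A_nt = (1 − 0.5·0.875) × 0.625 = 0.3516 in².
0.6 F_u A_nv = 145.5 kips; 0.6 F_y A_gv = 131.6 kips → shear yielding governs the shear term.
R_n = 131.6 + 1.0 × 58 × 0.3516 = 152 kips.
Design strength φR_n = 0.75 × 152 = 114 kips.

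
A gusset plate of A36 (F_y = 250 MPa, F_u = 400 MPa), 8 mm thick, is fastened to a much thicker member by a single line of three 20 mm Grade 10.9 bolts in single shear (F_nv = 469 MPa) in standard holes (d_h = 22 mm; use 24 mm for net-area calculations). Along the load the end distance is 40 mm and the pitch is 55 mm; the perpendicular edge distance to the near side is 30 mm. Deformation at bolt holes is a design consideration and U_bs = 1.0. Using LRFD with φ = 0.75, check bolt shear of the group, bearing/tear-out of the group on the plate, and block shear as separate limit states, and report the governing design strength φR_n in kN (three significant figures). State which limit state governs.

173 kN (block shear governs)

Bolt shear: A_b = π·20²/4 = 314.2 mm²; R_n = 469 × 314.2 × 3 × 1 / 1000 = 442 kN → 0.75 × 442 = 332 kN.
Bearing: edge l_c = 29, r_n = 111.4 kN; interior l_c = 33, r_n = 126.7 kN; R_n = 111.4 + 2·126.7 = 364.8 kN → 274 kN.
Block shear: A_gv = 1200, A_nv = 720, A_nt = 144 mm²; R_n = min(0.6F_uA_nv, 0.6F_yA_gv) + U_bs·F_u·A_nt = 230.4 kN → 173 kN.
Block shear governs: 173 kN.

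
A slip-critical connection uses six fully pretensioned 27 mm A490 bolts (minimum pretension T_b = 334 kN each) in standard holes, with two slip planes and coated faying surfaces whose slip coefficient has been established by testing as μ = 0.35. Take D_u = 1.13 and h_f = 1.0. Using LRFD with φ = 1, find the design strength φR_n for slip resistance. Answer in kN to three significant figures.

1590 kN

R_n = μ · D_u · h_f · T_b · n_s · n_b = 0.35 × 1.13 × 1.0 × 334 × 2 × 6 = 1585 kN.
Design strength φR_n = 1 × 1585 = 1590 kN.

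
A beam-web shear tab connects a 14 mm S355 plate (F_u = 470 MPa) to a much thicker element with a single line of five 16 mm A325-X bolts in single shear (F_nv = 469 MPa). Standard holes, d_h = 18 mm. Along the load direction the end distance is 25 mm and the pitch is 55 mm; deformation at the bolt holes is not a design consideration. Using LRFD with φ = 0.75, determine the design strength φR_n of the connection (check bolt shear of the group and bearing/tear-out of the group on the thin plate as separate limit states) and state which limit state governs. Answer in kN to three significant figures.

354 kN (bolt shear governs)

Bolt shear: A_b = π·16²/4 = 201.1 mm²; R_n = 469 × 201.1 × 5 × 1 / 1000 = 471.5 kN → 0.75 × 471.5 = 354 kN.
Bearing (1.5 l_c t F_u ≤ 3.0 d t F_u): upper limit = 3.0·16·14·470 / 1000 = 315.8 kN.
  Edge l_c = 25 − 18/2 = 16 → r_n = 157.9 kN; interior l_c = 55 − 18 = 37 → r_n = 315.8 kN.
  R_n,bearing = 1·157.9 + 4·315.8 = 1421 kN → 0.75 × 1421 = 1070 kN.
Bolt shear governs: 354 kN.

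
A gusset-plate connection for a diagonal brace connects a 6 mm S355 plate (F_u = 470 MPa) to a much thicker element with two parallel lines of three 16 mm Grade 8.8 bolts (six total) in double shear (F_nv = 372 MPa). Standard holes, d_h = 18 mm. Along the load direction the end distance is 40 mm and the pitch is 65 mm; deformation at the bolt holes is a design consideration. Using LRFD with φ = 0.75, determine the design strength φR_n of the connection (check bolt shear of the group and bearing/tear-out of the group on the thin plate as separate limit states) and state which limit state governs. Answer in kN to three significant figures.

482 kN (bearing governs)

Bolt shear: A_b = π·16²/4 = 201.1 mm²; R_n = 372 × 201.1 × 6 × 2 / 1000 = 897.5 kN → 0.75 × 897.5 = 673 kN.
Bearing (1.2 l_c t F_u ≤ 2.4 d t F_u): upper limit = 2.4·16·6·470 / 1000 = 108.3 kN.
  Edge l_c = 40 − 18/2 = 31 → r_n = 104.9 kN; interior l_c = 65 − 18 = 47 → r_n = 108.3 kN.
  R_n,bearing = 2·104.9 + 4·108.3 = 643 kN → 0.75 × 643 = 482 kN.
Bearing governs: 482 kN.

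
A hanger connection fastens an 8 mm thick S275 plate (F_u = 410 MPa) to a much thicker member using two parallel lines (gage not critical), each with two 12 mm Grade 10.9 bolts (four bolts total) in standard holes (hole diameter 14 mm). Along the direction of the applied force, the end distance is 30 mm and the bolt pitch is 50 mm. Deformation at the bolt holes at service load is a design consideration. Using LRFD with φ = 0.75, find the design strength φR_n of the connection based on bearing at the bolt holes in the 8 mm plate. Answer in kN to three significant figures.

Per bolt r_n = 1.2 l_c t F_u ≤ 2.4 d t F_u; upper limit = 2.4 × 12 × 8 × 410 / 1000 = 94.46 kN.
Edge bolt: l_c = 30 − 14/2 = 23 mm → 1.2 × 23 × 8 × 410 / 1000 = 90.53 → r_n = 90.53 kN.
Interior bolts: l_c = 50 − 14 = 36 mm → 1.2 × 36 × 8 × 410 / 1000 = 141.7 → r_n = 94.46 kN.
R_n = 2 × 90.53 + 2 × 94.46 = 370 kN.
Design strength φR_n = 0.75 × 370 = 277 kN.

277 kN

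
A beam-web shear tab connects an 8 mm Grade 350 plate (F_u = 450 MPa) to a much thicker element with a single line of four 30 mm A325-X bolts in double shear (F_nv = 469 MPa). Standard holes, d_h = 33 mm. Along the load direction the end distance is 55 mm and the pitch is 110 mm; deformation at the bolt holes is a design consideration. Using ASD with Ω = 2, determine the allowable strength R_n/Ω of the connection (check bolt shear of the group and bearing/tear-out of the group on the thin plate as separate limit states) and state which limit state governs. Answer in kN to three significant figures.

472 kN (bearing governs)

Bolt shear: A_b = π·30²/4 = 706.9 mm²; R_n = 469 × 706.9 × 4 × 2 / 1000 = 2652 kN → 2652 / 2 = 1330 kN.
Bearing (1.2 l_c t F_u ≤ 2.4 d t F_u): upper limit = 2.4·30·8·450 / 1000 = 259.2 kN.
  Edge l_c = 55 − 33/2 = 38.5 → r_n = 166.3 kN; interior l_c = 110 − 33 = 77 → r_n = 259.2 kN.
  R_n,bearing = 1·166.3 + 3·259.2 = 943.9 kN → 943.9 / 2 = 472 kN.
Bearing governs: 472 kN.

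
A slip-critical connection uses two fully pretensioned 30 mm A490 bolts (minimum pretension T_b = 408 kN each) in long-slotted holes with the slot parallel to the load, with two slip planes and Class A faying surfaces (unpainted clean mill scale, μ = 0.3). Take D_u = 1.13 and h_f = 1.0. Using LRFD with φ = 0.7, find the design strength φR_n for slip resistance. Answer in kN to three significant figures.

R_n = μ · D_u · h_f · T_b · n_s · n_b = 0.3 × 1.13 × 1.0 × 408 × 2 × 2 = 553.2 kN.
Design strength φR_n = 0.7 × 553.2 = 387 kN.

387 kN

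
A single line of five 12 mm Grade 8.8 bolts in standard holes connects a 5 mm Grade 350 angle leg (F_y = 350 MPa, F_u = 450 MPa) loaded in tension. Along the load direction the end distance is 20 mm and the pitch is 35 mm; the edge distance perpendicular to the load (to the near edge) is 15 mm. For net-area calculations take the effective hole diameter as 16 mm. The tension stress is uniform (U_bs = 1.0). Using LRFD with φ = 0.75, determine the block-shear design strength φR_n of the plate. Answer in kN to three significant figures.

101 kN

Shear plane L_v = 20 + 4·35 = 160 mm; A_gv = 160 × 5 = 800 mm².
A_nv = (160 − 4.5·16) × 5 = 440 mm².
A_nt = (15 − 0.5·16) × 5 = 35 mm².
0.6 F_u A_nv = 118.8 kN; 0.6 F_y A_gv = 168 kN → shear rupture governs the shear term.
R_n = 118.8 + 1.0 × 450 × 35 / 1000 = 134.6 kN.
Design strength φR_n = 0.75 × 134.6 = 101 kN.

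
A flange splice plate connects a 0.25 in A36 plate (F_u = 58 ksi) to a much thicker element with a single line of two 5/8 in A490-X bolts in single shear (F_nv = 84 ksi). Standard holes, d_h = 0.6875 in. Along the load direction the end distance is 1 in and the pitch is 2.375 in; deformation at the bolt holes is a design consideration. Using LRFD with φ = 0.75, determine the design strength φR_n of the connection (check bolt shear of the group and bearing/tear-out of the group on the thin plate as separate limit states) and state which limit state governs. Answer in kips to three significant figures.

Bolt shear: A_b = π·0.625²/4 = 0.3068 in²; R_n = 84 × 0.3068 × 2 × 1 = 51.54 kips → 0.75 × 51.54 = 38.7 kips.
Bearing (1.2 l_c t F_u ≤ 2.4 d t F_u): upper limit = 2.4·0.625·0.25·58 = 21.75 kips.
  Edge l_c = 1 − 0.6875/2 = 0.6562 → r_n = 11.42 kips; interior l_c = 2.375 − 0.6875 = 1.688 → r_n = 21.75 kips.
  R_n,bearing = 1·11.42 + 1·21.75 = 33.17 kips → 0.75 × 33.17 = 24.9 kips.
Bearing governs: 24.9 kips.

24.9 kips (bearing governs)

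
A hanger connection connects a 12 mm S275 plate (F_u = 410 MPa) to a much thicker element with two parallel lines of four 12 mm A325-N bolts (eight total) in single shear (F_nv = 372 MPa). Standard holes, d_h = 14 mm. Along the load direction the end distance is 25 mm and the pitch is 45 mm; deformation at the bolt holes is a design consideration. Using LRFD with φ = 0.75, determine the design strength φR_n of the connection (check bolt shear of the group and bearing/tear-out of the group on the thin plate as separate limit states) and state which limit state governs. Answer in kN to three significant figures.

Bolt shear: A_b = π·12²/4 = 113.1 mm²; R_n = 372 × 113.1 × 8 × 1 / 1000 = 336.6 kN → 0.75 × 336.6 = 252 kN.
Bearing (1.2 l_c t F_u ≤ 2.4 d t F_u): upper limit = 2.4·12·12·410 / 1000 = 141.7 kN.
  Edge l_c = 25 − 14/2 = 18 → r_n = 106.3 kN; interior l_c = 45 − 14 = 31 → r_n = 141.7 kN.
  R_n,bearing = 2·106.3 + 6·141.7 = 1063 kN → 0.75 × 1063 = 797 kN.
Bolt shear governs: 252 kN.

252 kN (bolt shear governs)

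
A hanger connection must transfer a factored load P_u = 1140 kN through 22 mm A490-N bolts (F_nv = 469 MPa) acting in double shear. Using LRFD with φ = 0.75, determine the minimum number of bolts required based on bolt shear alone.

5 bolts

A_b = π·22²/4 = 380.1 mm².
Per-bolt design strength φR_n = 0.75 × 469 × 380.1 × 2 / 1000 = 267.4 kN.
n ≥ 1140 / 267.4 = 4.263 → use 5 bolts.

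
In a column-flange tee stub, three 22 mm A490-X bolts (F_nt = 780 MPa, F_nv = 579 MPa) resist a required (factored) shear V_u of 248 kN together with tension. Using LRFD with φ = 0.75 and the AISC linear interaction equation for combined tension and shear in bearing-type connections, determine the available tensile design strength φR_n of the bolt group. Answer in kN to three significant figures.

A_b = π·22²/4 = 380.1 mm²; f_rv = 248 × 1000 / (3 × 380.1) = 217.5 MPa.
F'_nt = 1.3 F_nt − (F_nt / φF_nv) f_rv = 1.3·780 − (780/(0.75·579))·217.5 = 623.4 MPa, capped at F_nt → F'_nt = 623.4 MPa.
R_n = F'_nt · A_b · n = 623.4 × 380.1 × 3 / 1000 = 710.9 kN.
Design strength φR_n = 0.75 × 710.9 = 533 kN.

533 kN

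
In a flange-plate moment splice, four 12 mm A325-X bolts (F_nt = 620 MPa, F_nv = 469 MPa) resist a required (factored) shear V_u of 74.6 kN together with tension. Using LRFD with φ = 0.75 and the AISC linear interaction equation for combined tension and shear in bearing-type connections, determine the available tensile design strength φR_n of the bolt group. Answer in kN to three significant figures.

A_b = π·12²/4 = 113.1 mm²; f_rv = 74.6 × 1000 / (4 × 113.1) = 164.9 MPa.
F'_nt = 1.3 F_nt − (F_nt / φF_nv) f_rv = 1.3·620 − (620/(0.75·469))·164.9 = 515.3 MPa, capped at F_nt → F'_nt = 515.3 MPa.
R_n = F'_nt · A_b · n = 515.3 × 113.1 × 4 / 1000 = 233.1 kN.
Design strength φR_n = 0.75 × 233.1 = 175 kN.

175 kN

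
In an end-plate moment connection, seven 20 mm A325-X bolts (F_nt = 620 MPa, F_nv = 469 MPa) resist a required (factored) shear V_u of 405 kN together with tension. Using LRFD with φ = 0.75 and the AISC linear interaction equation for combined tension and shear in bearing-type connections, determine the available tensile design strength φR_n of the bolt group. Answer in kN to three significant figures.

A_b = π·20²/4 = 314.2 mm²; f_rv = 405 × 1000 / (7 × 314.2) = 184.2 MPa.
F'_nt = 1.3 F_nt − (F_nt / φF_nv) f_rv = 1.3·620 − (620/(0.75·469))·184.2 = 481.4 MPa, capped at F_nt → F'_nt = 481.4 MPa.
R_n = F'_nt · A_b · n = 481.4 × 314.2 × 7 / 1000 = 1059 kN.
Design strength φR_n = 0.75 × 1059 = 794 kN.

794 kN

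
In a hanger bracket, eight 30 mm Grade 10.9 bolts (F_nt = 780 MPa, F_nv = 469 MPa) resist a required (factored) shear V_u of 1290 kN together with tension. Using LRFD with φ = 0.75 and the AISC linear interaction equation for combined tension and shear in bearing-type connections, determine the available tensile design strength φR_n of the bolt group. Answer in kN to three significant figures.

A_b = π·30²/4 = 706.9 mm²; f_rv = 1290 × 1000 / (8 × 706.9) = 228.1 MPa.
F'_nt = 1.3 F_nt − (F_nt / φF_nv) f_rv = 1.3·780 − (780/(0.75·469))·228.1 = 508.1 MPa, capped at F_nt → F'_nt = 508.1 MPa.
R_n = F'_nt · A_b · n = 508.1 × 706.9 × 8 / 1000 = 2873 kN.
Design strength φR_n = 0.75 × 2873 = 2160 kN.

2160 kN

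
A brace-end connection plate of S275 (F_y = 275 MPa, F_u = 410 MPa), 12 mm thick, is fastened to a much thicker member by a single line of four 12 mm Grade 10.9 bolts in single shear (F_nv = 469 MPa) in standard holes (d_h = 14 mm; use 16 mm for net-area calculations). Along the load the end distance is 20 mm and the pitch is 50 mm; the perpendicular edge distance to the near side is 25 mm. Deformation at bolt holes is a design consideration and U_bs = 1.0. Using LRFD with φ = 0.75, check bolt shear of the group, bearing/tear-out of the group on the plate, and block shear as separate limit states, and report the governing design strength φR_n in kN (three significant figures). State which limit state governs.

Bolt shear: A_b = π·12²/4 = 113.1 mm²; R_n = 469 × 113.1 × 4 × 1 / 1000 = 212.2 kN → 0.75 × 212.2 = 159 kN.
Bearing: edge l_c = 13, r_n = 76.75 kN; interior l_c = 36, r_n = 141.7 kN; R_n = 76.75 + 3·141.7 = 501.8 kN → 376 kN.
Block shear: A_gv = 2040, A_nv = 1368, A_nt = 204 mm²; R_n = min(0.6F_uA_nv, 0.6F_yA_gv) + U_bs·F_u·A_nt = 420.2 kN → 315 kN.
Bolt shear governs: 159 kN.

159 kN (bolt shear governs)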